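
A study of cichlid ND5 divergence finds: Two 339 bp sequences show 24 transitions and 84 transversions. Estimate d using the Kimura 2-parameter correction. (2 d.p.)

P = 24/339 ≈ 0.070796 and Q = 84/339 ≈ 0.247788.
Under the Kimura two-parameter model, d = −½ ln(1 − 2P − Q) − ¼ ln(1 − 2Q).
1 − 2P − Q = 0.61062, giving −½ ln(0.61062) = 0.246640.
1 − 2Q = 0.504424, giving −¼ ln(0.504424) = 0.171085.
d = 0.246640 + 0.171085 = 0.417725.

0.42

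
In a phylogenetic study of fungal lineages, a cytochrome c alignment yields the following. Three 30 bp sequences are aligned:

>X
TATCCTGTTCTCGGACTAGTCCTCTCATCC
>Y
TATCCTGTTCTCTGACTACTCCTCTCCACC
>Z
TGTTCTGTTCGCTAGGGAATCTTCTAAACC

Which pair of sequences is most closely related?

X–Y: 4/30 differ, p = 0.133, d = 0.147.
X–Z: 12/30 differ, p = 0.400, d = 0.572.
Y–Z: 11/30 differ, p = 0.367, d = 0.503.
The smallest distance is between X and Y.

X and Y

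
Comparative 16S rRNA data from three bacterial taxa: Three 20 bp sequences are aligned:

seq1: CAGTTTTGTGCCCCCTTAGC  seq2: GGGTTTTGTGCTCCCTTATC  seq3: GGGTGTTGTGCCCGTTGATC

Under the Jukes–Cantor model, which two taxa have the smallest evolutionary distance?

seq1 and seq2

seq1–seq2: 4/20 differ, p = 0.200, d = 0.233.
seq1–seq3: 7/20 differ, p = 0.350, d = 0.471.
seq2–seq3: 5/20 differ, p = 0.250, d = 0.304.
The smallest distance is between seq1 and seq2.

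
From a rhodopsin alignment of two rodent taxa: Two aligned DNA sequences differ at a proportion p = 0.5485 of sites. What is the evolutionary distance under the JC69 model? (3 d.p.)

0.986

d = −(3/4) ln(1 − 4p/3) = −0.75 ln(1 − 0.731333) = −0.75 ln(0.268667)
  = −0.75 × (-1.314283) = 0.985712 substitutions/site.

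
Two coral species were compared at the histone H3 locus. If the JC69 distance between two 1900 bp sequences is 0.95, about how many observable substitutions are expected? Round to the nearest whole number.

Invert JC69: p = (3/4)(1 − e^(−4d/3)) = 0.75 × (1 − e^(-1.266667)) = 0.75 × (1 − 0.281769) = 0.538673.
Expected differing sites = pL ≈ 0.538673 × 1900 = 1023.4787 ≈ 1023.

1023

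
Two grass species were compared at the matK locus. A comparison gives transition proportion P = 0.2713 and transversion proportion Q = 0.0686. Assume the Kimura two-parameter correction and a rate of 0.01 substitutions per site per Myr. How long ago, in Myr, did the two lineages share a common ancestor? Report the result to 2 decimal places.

25.46

Under the Kimura two-parameter model, d = −½ ln(1 − 2P − Q) − ¼ ln(1 − 2Q).
1 − 2P − Q = 0.3888, giving −½ ln(0.3888) = 0.472345.
1 − 2Q = 0.8628, giving −¼ ln(0.8628) = 0.036893.
d = 0.472345 + 0.036893 = 0.509238.
Under a molecular clock d = 2μt, so t = d/(2μ) = 0.509238 / (2 × 0.01) = 25.46 Myr.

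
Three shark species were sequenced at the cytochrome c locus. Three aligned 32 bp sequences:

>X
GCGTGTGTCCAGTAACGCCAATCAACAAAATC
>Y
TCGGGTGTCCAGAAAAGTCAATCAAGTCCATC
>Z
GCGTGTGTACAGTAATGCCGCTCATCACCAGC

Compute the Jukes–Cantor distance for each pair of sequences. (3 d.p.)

d(X,Y) = 0.353, d(X,Z) = 0.304, d(Y,Z) = 0.520

X–Y: 9/32 sites differ → p = 0.28125, d = −0.75 ln(1 − 0.375) = 0.352503 ≈ 0.353.
X–Z: 8/32 sites differ → p = 0.25, d = −0.75 ln(1 − 0.333333) = 0.304098 ≈ 0.304.
Y–Z: 12/32 sites differ → p = 0.375, d = −0.75 ln(1 − 0.5) = 0.519860 ≈ 0.520.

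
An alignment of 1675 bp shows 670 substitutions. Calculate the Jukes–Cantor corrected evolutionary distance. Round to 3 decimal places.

0.572

p = 670/1675 = 0.4.
d = −(3/4) ln(1 − 4p/3) = −0.75 ln(1 − 0.533333) = −0.75 ln(0.466667)
  = −0.75 × (-0.762139) = 0.571604 substitutions/site.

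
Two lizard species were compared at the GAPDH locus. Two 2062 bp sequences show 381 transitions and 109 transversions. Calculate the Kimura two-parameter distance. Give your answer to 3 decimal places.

0.302

P = 381/2062 ≈ 0.184772 and Q = 109/2062 ≈ 0.052861.
Under the Kimura two-parameter model, d = −½ ln(1 − 2P − Q) − ¼ ln(1 − 2Q).
1 − 2P − Q = 0.577595, giving −½ ln(0.577595) = 0.274441.
1 − 2Q = 0.894278, giving −¼ ln(0.894278) = 0.027935.
d = 0.274441 + 0.027935 = 0.302376.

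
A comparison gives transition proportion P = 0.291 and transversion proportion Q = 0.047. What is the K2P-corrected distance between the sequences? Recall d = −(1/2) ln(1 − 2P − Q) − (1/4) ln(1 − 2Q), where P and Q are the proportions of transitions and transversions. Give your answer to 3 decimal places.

0.520

Under the Kimura two-parameter model, d = −½ ln(1 − 2P − Q) − ¼ ln(1 − 2Q).
1 − 2P − Q = 0.371, giving −½ ln(0.371) = 0.495777.
1 − 2Q = 0.906, giving −¼ ln(0.906) = 0.024679.
d = 0.495777 + 0.024679 = 0.520456.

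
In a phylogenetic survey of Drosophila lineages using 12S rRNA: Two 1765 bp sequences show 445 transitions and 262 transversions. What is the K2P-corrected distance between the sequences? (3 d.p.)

P = 445/1765 ≈ 0.252125 and Q = 262/1765 ≈ 0.148442.
Under the Kimura two-parameter model, d = −½ ln(1 − 2P − Q) − ¼ ln(1 − 2Q).
1 − 2P − Q = 0.347308, giving −½ ln(0.347308) = 0.528772.
1 − 2Q = 0.703116, giving −¼ ln(0.703116) = 0.088058.
d = 0.528772 + 0.088058 = 0.616830.

0.617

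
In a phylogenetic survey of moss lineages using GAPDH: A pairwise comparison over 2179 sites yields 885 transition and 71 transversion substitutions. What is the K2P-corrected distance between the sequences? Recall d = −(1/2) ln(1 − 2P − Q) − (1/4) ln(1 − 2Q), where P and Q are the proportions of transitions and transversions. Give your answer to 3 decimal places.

P = 885/2179 ≈ 0.40615 and Q = 71/2179 ≈ 0.032584.
Under the Kimura two-parameter model, d = −½ ln(1 − 2P − Q) − ¼ ln(1 − 2Q).
1 − 2P − Q = 0.155116, giving −½ ln(0.155116) = 0.931791.
1 − 2Q = 0.934832, giving −¼ ln(0.934832) = 0.016847.
d = 0.931791 + 0.016847 = 0.948638.

0.949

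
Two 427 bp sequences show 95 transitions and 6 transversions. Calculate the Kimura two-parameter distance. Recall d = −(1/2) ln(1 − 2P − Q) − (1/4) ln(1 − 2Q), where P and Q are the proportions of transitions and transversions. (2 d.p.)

0.31

P = 95/427 ≈ 0.222482 and Q = 6/427 ≈ 0.014052.
Under the Kimura two-parameter model, d = −½ ln(1 − 2P − Q) − ¼ ln(1 − 2Q).
1 − 2P − Q = 0.540984, giving −½ ln(0.540984) = 0.307183.
1 − 2Q = 0.971896, giving −¼ ln(0.971896) = 0.007127.
d = 0.307183 + 0.007127 = 0.314310.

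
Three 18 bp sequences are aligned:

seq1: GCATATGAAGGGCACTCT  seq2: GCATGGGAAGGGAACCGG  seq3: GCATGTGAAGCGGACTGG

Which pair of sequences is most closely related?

seq1–seq2: 6/18 differ, p = 0.333, d = 0.441.
seq1–seq3: 5/18 differ, p = 0.278, d = 0.347.
seq2–seq3: 4/18 differ, p = 0.222, d = 0.264.
The smallest distance is between seq2 and seq3.

seq2 and seq3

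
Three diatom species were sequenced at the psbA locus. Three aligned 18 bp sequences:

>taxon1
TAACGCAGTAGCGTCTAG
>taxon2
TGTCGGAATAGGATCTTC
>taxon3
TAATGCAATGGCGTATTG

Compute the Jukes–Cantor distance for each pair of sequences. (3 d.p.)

d(taxon1,taxon2) = 0.673, d(taxon1,taxon3) = 0.347, d(taxon2,taxon3) = 0.824

taxon1–taxon2: 8/18 sites differ → p ≈ 0.444444, d = −0.75 ln(1 − 0.592592) = 0.673455 ≈ 0.673.
taxon1–taxon3: 5/18 sites differ → p ≈ 0.277778, d = −0.75 ln(1 − 0.370371) = 0.346968 ≈ 0.347.
taxon2–taxon3: 9/18 sites differ → p = 0.5, d = −0.75 ln(1 − 0.666667) = 0.823960 ≈ 0.824.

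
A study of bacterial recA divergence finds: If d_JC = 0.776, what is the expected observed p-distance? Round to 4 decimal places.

p = (3/4)(1 − e^(−4d/3)) = 0.75 × (1 − e^(-1.034667)) = 0.75 × (1 − 0.355345) = 0.483491.

0.4835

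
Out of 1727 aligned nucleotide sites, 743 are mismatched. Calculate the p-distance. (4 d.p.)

0.4302

p = 743/1727 = 0.430225… ≈ 0.4302 (to 4 d.p.).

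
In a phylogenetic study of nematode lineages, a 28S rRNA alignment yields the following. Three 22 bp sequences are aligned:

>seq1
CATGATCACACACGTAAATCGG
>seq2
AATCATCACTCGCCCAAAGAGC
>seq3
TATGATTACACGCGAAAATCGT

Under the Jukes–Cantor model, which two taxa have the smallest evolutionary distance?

seq1–seq2: 9/22 differ, p = 0.409, d = 0.591.
seq1–seq3: 5/22 differ, p = 0.227, d = 0.271.
seq2–seq3: 9/22 differ, p = 0.409, d = 0.591.
The smallest distance is between seq1 and seq3.

seq1 and seq3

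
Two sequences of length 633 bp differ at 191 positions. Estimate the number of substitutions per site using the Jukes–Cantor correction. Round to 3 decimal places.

p = 191/633 ≈ 0.301738.
d = −(3/4) ln(1 − 4p/3) = −0.75 ln(1 − 0.402317) = −0.75 ln(0.597683)
  = −0.75 × (-0.514695) = 0.386021 substitutions/site.

0.386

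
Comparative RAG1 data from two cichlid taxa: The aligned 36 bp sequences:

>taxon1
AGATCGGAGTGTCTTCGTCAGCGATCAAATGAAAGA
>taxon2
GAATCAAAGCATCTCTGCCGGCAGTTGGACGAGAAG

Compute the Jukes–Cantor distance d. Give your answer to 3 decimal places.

0.912

The sequences differ at 19 of 36 sites, so p = 19/36 ≈ 0.527778.
d = −(3/4) ln(1 − 4p/3) = −0.75 ln(1 − 0.703704) = −0.75 ln(0.296296)
  = −0.75 × (-1.216396) = 0.912297 substitutions/site.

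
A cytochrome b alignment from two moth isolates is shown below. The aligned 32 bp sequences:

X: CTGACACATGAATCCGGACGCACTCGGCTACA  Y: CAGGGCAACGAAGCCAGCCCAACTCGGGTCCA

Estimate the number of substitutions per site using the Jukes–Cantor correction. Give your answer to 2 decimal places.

0.59

The sequences differ at 13 of 32 sites, so p = 13/32 = 0.40625.
d = −(3/4) ln(1 − 4p/3) = −0.75 ln(1 − 0.541667) = −0.75 ln(0.458333)
  = −0.75 × (-0.780159) = 0.585119 substitutions/site.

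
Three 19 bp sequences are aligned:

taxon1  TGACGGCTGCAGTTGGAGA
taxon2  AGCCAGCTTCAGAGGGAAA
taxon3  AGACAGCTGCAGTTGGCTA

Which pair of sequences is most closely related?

taxon1 and taxon3

taxon1–taxon2: 7/19 differ, p = 0.368, d = 0.507.
taxon1–taxon3: 4/19 differ, p = 0.211, d = 0.247.
taxon2–taxon3: 6/19 differ, p = 0.316, d = 0.410.
The smallest distance is between taxon1 and taxon3.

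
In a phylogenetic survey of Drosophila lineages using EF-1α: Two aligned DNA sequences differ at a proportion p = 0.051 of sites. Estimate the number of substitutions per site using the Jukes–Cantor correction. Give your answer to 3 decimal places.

d = −(3/4) ln(1 − 4p/3) = −0.75 ln(1 − 0.068) = −0.75 ln(0.932)
  = −0.75 × (-0.070422) = 0.052817 substitutions/site.

0.053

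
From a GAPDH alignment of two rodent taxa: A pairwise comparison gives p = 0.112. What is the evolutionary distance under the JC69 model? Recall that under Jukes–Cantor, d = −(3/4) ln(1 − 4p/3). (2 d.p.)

d = −(3/4) ln(1 − 4p/3) = −0.75 ln(1 − 0.149333) = −0.75 ln(0.850667)
  = −0.75 × (-0.161735) = 0.121301 substitutions/site.

0.12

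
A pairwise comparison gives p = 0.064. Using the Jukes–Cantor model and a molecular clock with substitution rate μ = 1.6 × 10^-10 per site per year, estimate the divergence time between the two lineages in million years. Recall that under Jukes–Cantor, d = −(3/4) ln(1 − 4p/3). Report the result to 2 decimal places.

209.05

d = −(3/4) ln(1 − 4p/3) = −0.75 ln(1 − 0.085333) = −0.75 ln(0.914667)
  = −0.75 × (-0.089195) = 0.066896 substitutions/site.
Under a molecular clock d = 2μt, so t = d/(2μ) = 0.066896 / (2 × 1.6 × 10^-10) = 209.05 million years.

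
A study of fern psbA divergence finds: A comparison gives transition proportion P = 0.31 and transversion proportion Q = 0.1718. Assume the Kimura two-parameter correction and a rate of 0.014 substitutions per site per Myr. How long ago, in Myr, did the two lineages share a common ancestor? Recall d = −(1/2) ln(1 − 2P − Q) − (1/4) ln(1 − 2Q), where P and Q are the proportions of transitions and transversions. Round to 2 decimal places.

31.78

Under the Kimura two-parameter model, d = −½ ln(1 − 2P − Q) − ¼ ln(1 − 2Q).
1 − 2P − Q = 0.2082, giving −½ ln(0.2082) = 0.784628.
1 − 2Q = 0.6564, giving −¼ ln(0.6564) = 0.105246.
d = 0.784628 + 0.105246 = 0.889874.
Under a molecular clock d = 2μt, so t = d/(2μ) = 0.889874 / (2 × 0.014) = 31.78 Myr.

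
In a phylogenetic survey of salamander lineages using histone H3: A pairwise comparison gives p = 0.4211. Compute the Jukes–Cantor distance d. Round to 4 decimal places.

0.6182

d = −(3/4) ln(1 − 4p/3) = −0.75 ln(1 − 0.561467) = −0.75 ln(0.438533)
  = −0.75 × (-0.824320) = 0.618240 substitutions/site.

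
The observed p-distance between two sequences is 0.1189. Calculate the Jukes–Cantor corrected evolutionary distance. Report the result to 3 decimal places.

0.129

d = −(3/4) ln(1 − 4p/3) = −0.75 ln(1 − 0.158533) = −0.75 ln(0.841467)
  = −0.75 × (-0.172608) = 0.129456 substitutions/site.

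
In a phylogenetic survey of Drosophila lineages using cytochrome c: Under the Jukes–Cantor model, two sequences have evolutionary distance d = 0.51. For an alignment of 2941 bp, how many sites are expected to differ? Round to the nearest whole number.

1088

Invert JC69: p = (3/4)(1 − e^(−4d/3)) = 0.75 × (1 − e^(-0.68)) = 0.75 × (1 − 0.506617) = 0.370037.
Expected differing sites = pL ≈ 0.370037 × 2941 = 1088.278817 ≈ 1088.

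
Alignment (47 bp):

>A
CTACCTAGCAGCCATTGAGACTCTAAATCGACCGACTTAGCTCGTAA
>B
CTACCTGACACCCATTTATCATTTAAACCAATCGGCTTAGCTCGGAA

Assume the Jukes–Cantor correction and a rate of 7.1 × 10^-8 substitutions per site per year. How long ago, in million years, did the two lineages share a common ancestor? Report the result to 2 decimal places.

2.43

The sequences differ at 13 of 47 sites, so p = 13/47 ≈ 0.276596.
d = −(3/4) ln(1 − 4p/3) = −0.75 ln(1 − 0.368795) = −0.75 ln(0.631205)
  = −0.75 × (-0.460125) = 0.345094 substitutions/site.
Under a molecular clock d = 2μt, so t = d/(2μ) = 0.345094 / (2 × 7.1 × 10^-8) = 2.43 million years.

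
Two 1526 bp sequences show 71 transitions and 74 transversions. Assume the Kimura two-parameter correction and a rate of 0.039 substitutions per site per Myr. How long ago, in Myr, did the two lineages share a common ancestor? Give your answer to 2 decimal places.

1.31

P = 71/1526 ≈ 0.046527 and Q = 74/1526 ≈ 0.048493.
Under the Kimura two-parameter model, d = −½ ln(1 − 2P − Q) − ¼ ln(1 − 2Q).
1 − 2P − Q = 0.858453, giving −½ ln(0.858453) = 0.076312.
1 − 2Q = 0.903014, giving −¼ ln(0.903014) = 0.025504.
d = 0.076312 + 0.025504 = 0.101816.
Under a molecular clock d = 2μt, so t = d/(2μ) = 0.101816 / (2 × 0.039) = 1.31 Myr.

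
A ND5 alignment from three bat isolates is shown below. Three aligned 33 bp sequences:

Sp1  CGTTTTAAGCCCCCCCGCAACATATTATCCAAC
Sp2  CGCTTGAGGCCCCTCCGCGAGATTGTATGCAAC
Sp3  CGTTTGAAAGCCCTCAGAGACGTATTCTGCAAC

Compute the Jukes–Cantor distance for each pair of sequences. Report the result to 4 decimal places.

Sp1–Sp2: 9/33 sites differ → p ≈ 0.272727, d = −0.75 ln(1 − 0.363636) = 0.338988 ≈ 0.3390.
Sp1–Sp3: 10/33 sites differ → p ≈ 0.30303, d = −0.75 ln(1 − 0.40404) = 0.388186 ≈ 0.3882.
Sp2–Sp3: 11/33 sites differ → p ≈ 0.333333, d = −0.75 ln(1 − 0.444444) = 0.440839 ≈ 0.4408.

d(Sp1,Sp2) = 0.3390, d(Sp1,Sp3) = 0.3882, d(Sp2,Sp3) = 0.4408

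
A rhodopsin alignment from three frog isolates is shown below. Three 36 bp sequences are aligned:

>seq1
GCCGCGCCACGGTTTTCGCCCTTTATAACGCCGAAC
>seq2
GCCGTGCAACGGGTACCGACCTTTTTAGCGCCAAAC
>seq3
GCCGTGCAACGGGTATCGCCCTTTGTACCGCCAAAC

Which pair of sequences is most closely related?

seq2 and seq3

seq1–seq2: 9/36 differ, p = 0.250, d = 0.304.
seq1–seq3: 7/36 differ, p = 0.194, d = 0.225.
seq2–seq3: 4/36 differ, p = 0.111, d = 0.120.
The smallest distance is between seq2 and seq3.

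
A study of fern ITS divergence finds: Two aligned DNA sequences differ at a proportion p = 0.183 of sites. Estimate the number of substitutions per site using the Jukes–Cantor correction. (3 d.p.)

d = −(3/4) ln(1 − 4p/3) = −0.75 ln(1 − 0.244) = −0.75 ln(0.756)
  = −0.75 × (-0.279714) = 0.209786 substitutions/site.

0.210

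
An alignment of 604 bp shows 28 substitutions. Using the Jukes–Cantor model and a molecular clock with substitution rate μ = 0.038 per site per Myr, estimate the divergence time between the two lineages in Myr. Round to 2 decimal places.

0.63

p = 28/604 ≈ 0.046358.
d = −(3/4) ln(1 − 4p/3) = −0.75 ln(1 − 0.061811) = −0.75 ln(0.938189)
  = −0.75 × (-0.063804) = 0.047853 substitutions/site.
Under a molecular clock d = 2μt, so t = d/(2μ) = 0.047853 / (2 × 0.038) = 0.63 Myr.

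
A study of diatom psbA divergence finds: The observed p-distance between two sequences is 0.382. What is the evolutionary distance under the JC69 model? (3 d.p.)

0.534

d = −(3/4) ln(1 − 4p/3) = −0.75 ln(1 − 0.509333) = −0.75 ln(0.490667)
  = −0.75 × (-0.711990) = 0.533993 substitutions/site.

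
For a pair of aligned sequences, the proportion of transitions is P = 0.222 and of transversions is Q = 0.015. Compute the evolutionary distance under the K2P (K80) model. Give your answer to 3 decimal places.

0.315

Under the Kimura two-parameter model, d = −½ ln(1 − 2P − Q) − ¼ ln(1 − 2Q).
1 − 2P − Q = 0.541, giving −½ ln(0.541) = 0.307168.
1 − 2Q = 0.97, giving −¼ ln(0.97) = 0.007615.
d = 0.307168 + 0.007615 = 0.314783.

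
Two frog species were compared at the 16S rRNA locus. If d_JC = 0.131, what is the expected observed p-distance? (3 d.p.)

0.120

p = (3/4)(1 − e^(−4d/3)) = 0.75 × (1 − e^(-0.174667)) = 0.75 × (1 − 0.839737) = 0.120197.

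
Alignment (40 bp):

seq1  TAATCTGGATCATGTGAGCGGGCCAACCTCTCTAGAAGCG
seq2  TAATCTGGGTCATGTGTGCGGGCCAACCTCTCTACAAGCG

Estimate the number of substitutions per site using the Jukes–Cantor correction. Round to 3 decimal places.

0.079

The sequences differ at 3 of 40 sites (9, 17, 35), so p = 3/40 = 0.075.
d = −(3/4) ln(1 − 4p/3) = −0.75 ln(1 − 0.1) = −0.75 ln(0.9)
  = −0.75 × (-0.105361) = 0.079021 substitutions/site.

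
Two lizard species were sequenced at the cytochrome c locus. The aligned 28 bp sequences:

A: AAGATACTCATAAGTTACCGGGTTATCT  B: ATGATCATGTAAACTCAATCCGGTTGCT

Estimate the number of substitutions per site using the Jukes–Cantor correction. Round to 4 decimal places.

0.9396

The sequences differ at 15 of 28 sites, so p = 15/28 ≈ 0.535714.
d = −(3/4) ln(1 − 4p/3) = −0.75 ln(1 − 0.714285) = −0.75 ln(0.285715)
  = −0.75 × (-1.252760) = 0.939570 substitutions/site.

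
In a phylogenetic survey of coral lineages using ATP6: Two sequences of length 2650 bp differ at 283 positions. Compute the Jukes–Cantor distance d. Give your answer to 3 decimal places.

0.115

p = 283/2650 ≈ 0.106792.
d = −(3/4) ln(1 − 4p/3) = −0.75 ln(1 − 0.142389) = −0.75 ln(0.857611)
  = −0.75 × (-0.153605) = 0.115204 substitutions/site.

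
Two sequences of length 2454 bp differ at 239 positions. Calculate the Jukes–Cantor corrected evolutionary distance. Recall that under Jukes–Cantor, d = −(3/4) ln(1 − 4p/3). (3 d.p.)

p = 239/2454 ≈ 0.097392.
d = −(3/4) ln(1 − 4p/3) = −0.75 ln(1 − 0.129856) = −0.75 ln(0.870144)
  = −0.75 × (-0.139097) = 0.104323 substitutions/site.

0.104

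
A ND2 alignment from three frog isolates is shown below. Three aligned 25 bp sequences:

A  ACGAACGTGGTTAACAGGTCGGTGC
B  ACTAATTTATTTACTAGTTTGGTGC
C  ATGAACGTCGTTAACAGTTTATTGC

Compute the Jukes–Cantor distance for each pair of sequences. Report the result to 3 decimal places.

A–B: 9/25 sites differ → p = 0.36, d = −0.75 ln(1 − 0.48) = 0.490445 ≈ 0.490.
A–C: 6/25 sites differ → p = 0.24, d = −0.75 ln(1 − 0.32) = 0.289247 ≈ 0.289.
B–C: 10/25 sites differ → p = 0.4, d = −0.75 ln(1 − 0.533333) = 0.571605 ≈ 0.572.

d(A,B) = 0.490, d(A,C) = 0.289, d(B,C) = 0.572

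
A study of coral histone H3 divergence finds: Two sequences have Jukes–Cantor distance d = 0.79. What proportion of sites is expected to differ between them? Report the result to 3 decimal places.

0.488

p = (3/4)(1 − e^(−4d/3)) = 0.75 × (1 − e^(-1.053333)) = 0.75 × (1 − 0.348773) = 0.488420.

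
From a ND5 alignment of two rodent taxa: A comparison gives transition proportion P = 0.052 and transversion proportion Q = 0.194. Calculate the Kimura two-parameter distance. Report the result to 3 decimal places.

0.300

Under the Kimura two-parameter model, d = −½ ln(1 − 2P − Q) − ¼ ln(1 − 2Q).
1 − 2P − Q = 0.702, giving −½ ln(0.702) = 0.176911.
1 − 2Q = 0.612, giving −¼ ln(0.612) = 0.122756.
d = 0.176911 + 0.122756 = 0.299667.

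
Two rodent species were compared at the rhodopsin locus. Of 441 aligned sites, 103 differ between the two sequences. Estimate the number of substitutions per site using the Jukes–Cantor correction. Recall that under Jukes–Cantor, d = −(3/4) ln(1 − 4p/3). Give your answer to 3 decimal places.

0.280

p = 103/441 ≈ 0.23356.
d = −(3/4) ln(1 − 4p/3) = −0.75 ln(1 − 0.311413) = −0.75 ln(0.688587)
  = −0.75 × (-0.373114) = 0.279836 substitutions/site.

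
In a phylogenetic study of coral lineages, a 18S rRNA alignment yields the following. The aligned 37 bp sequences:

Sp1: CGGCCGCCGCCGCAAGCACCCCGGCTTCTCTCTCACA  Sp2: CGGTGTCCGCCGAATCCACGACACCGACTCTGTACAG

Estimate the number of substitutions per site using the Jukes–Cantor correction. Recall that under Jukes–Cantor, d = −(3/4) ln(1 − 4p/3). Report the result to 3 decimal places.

0.711

The sequences differ at 17 of 37 sites, so p = 17/37 ≈ 0.459459.
d = −(3/4) ln(1 − 4p/3) = −0.75 ln(1 − 0.612612) = −0.75 ln(0.387388)
  = −0.75 × (-0.948329) = 0.711247 substitutions/site.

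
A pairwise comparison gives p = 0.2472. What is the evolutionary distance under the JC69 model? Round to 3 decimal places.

d = −(3/4) ln(1 − 4p/3) = −0.75 ln(1 − 0.3296) = −0.75 ln(0.6704)
  = −0.75 × (-0.399881) = 0.299911 substitutions/site.

0.300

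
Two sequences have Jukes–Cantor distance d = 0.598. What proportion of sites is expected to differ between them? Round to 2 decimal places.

0.41

p = (3/4)(1 − e^(−4d/3)) = 0.75 × (1 − e^(-0.797333)) = 0.75 × (1 − 0.450529) = 0.412103.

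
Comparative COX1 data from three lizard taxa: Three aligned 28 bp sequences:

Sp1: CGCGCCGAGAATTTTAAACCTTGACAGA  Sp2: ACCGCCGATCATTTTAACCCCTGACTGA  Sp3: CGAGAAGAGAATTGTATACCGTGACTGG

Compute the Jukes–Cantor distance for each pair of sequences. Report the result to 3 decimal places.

Sp1–Sp2: 7/28 sites differ → p = 0.25, d = −0.75 ln(1 − 0.333333) = 0.304098 ≈ 0.304.
Sp1–Sp3: 8/28 sites differ → p ≈ 0.285714, d = −0.75 ln(1 − 0.380952) = 0.359679 ≈ 0.360.
Sp2–Sp3: 12/28 sites differ → p ≈ 0.428571, d = −0.75 ln(1 − 0.571428) = 0.635472 ≈ 0.635.

d(Sp1,Sp2) = 0.304, d(Sp1,Sp3) = 0.360, d(Sp2,Sp3) = 0.635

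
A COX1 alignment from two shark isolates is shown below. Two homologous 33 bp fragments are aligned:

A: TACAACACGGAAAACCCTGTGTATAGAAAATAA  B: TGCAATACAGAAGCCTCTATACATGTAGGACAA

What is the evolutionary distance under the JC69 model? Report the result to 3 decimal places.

0.625

The sequences differ at 14 of 33 sites, so p = 14/33 ≈ 0.424242.
d = −(3/4) ln(1 − 4p/3) = −0.75 ln(1 − 0.565656) = −0.75 ln(0.434344)
  = −0.75 × (-0.833918) = 0.625439 substitutions/site.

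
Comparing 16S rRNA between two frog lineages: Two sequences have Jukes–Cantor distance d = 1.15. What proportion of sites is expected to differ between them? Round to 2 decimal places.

p = (3/4)(1 − e^(−4d/3)) = 0.75 × (1 − e^(-1.533333)) = 0.75 × (1 − 0.215815) = 0.588139.

0.59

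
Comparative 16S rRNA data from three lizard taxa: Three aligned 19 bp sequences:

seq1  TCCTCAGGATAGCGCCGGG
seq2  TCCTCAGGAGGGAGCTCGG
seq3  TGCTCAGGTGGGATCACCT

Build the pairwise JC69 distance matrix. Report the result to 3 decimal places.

seq1–seq2: 5/19 sites differ → p ≈ 0.263158, d = −0.75 ln(1 − 0.350877) = 0.324100 ≈ 0.324.
seq1–seq3: 10/19 sites differ → p ≈ 0.526316, d = −0.75 ln(1 − 0.701755) = 0.907380 ≈ 0.907.
seq2–seq3: 6/19 sites differ → p ≈ 0.315789, d = −0.75 ln(1 − 0.421052) = 0.409907 ≈ 0.410.

d(seq1,seq2) = 0.324, d(seq1,seq3) = 0.907, d(seq2,seq3) = 0.410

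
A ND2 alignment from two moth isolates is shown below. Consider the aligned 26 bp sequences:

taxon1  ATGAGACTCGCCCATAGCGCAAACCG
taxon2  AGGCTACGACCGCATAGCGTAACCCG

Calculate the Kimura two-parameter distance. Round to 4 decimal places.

0.4816

Of 26 sites, 1 differences are transitions and 8 are transversions, so P = 1/26 ≈ 0.038462 and Q = 8/26 ≈ 0.307692.
Under the Kimura two-parameter model, d = −½ ln(1 − 2P − Q) − ¼ ln(1 − 2Q).
1 − 2P − Q = 0.615384, giving −½ ln(0.615384) = 0.242754.
1 − 2Q = 0.384616, giving −¼ ln(0.384616) = 0.238877.
d = 0.242754 + 0.238877 = 0.481631.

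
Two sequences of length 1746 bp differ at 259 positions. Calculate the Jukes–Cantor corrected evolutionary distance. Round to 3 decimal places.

p = 259/1746 ≈ 0.148339.
d = −(3/4) ln(1 − 4p/3) = −0.75 ln(1 − 0.197785) = −0.75 ln(0.802215)
  = −0.75 × (-0.220379) = 0.165284 substitutions/site.

0.165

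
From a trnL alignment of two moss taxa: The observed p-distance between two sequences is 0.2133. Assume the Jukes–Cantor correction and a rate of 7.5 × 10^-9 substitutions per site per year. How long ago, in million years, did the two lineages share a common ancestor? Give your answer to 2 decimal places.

d = −(3/4) ln(1 − 4p/3) = −0.75 ln(1 − 0.2844) = −0.75 ln(0.7156)
  = −0.75 × (-0.334634) = 0.250976 substitutions/site.
Under a molecular clock d = 2μt, so t = d/(2μ) = 0.250976 / (2 × 7.5 × 10^-9) = 16.73 million years.

16.73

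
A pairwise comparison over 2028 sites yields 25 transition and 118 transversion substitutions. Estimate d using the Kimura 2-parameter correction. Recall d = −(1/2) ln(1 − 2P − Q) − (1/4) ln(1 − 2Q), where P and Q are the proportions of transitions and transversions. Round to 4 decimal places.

0.0742

P = 25/2028 ≈ 0.012327 and Q = 118/2028 ≈ 0.058185.
Under the Kimura two-parameter model, d = −½ ln(1 − 2P − Q) − ¼ ln(1 − 2Q).
1 − 2P − Q = 0.917161, giving −½ ln(0.917161) = 0.043236.
1 − 2Q = 0.88363, giving −¼ ln(0.88363) = 0.030929.
d = 0.043236 + 0.030929 = 0.074165.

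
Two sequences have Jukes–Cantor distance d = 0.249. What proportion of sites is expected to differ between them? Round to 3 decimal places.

0.212

p = (3/4)(1 − e^(−4d/3)) = 0.75 × (1 − e^(-0.332)) = 0.75 × (1 − 0.717487) = 0.211885.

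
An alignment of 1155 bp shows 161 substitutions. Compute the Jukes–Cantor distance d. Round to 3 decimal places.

0.154

p = 161/1155 ≈ 0.139394.
d = −(3/4) ln(1 − 4p/3) = −0.75 ln(1 − 0.185859) = −0.75 ln(0.814141)
  = −0.75 × (-0.205622) = 0.154217 substitutions/site.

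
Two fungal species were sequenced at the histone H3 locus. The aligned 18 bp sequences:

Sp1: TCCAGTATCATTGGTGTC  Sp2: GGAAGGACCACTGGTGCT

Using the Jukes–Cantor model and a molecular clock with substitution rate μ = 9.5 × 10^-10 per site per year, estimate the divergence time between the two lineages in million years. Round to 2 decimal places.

The sequences differ at 8 of 18 sites (1, 2, 3, 6, 8, 11, 17, 18), so p = 8/18 ≈ 0.444444.
d = −(3/4) ln(1 − 4p/3) = −0.75 ln(1 − 0.592592) = −0.75 ln(0.407408)
  = −0.75 × (-0.897940) = 0.673455 substitutions/site.
Under a molecular clock d = 2μt, so t = d/(2μ) = 0.673455 / (2 × 9.5 × 10^-10) = 354.45 million years.

354.45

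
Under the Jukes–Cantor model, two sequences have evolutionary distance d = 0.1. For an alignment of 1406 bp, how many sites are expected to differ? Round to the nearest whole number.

Invert JC69: p = (3/4)(1 − e^(−4d/3)) = 0.75 × (1 − e^(-0.133333)) = 0.75 × (1 − 0.875174) = 0.093620.
Expected differing sites = pL ≈ 0.093620 × 1406 = 131.62972 ≈ 132.

132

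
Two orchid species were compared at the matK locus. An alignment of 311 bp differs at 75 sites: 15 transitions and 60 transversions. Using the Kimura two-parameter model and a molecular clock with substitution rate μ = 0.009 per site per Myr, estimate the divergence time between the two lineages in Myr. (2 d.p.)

P = 15/311 ≈ 0.048232 and Q = 60/311 ≈ 0.192926.
Under the Kimura two-parameter model, d = −½ ln(1 − 2P − Q) − ¼ ln(1 − 2Q).
1 − 2P − Q = 0.71061, giving −½ ln(0.71061) = 0.170816.
1 − 2Q = 0.614148, giving −¼ ln(0.614148) = 0.121880.
d = 0.170816 + 0.121880 = 0.292696.
Under a molecular clock d = 2μt, so t = d/(2μ) = 0.292696 / (2 × 0.009) = 16.26 Myr.

16.26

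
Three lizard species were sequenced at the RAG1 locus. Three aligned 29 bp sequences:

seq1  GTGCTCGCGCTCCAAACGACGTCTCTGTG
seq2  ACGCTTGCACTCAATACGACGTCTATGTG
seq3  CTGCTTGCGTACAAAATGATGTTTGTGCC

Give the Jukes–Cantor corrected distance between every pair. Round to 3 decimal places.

seq1–seq2: 7/29 sites differ → p ≈ 0.241379, d = −0.75 ln(1 − 0.321839) = 0.291278 ≈ 0.291.
seq1–seq3: 11/29 sites differ → p ≈ 0.37931, d = −0.75 ln(1 − 0.505747) = 0.528531 ≈ 0.529.
seq2–seq3: 12/29 sites differ → p ≈ 0.413793, d = −0.75 ln(1 − 0.551724) = 0.601760 ≈ 0.602.

d(seq1,seq2) = 0.291, d(seq1,seq3) = 0.529, d(seq2,seq3) = 0.602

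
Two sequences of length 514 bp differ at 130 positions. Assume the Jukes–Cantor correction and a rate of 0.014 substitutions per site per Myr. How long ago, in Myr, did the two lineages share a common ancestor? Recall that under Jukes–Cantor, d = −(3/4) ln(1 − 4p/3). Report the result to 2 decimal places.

11.02

p = 130/514 ≈ 0.252918.
d = −(3/4) ln(1 − 4p/3) = −0.75 ln(1 − 0.337224) = −0.75 ln(0.662776)
  = −0.75 × (-0.411318) = 0.308489 substitutions/site.
Under a molecular clock d = 2μt, so t = d/(2μ) = 0.308489 / (2 × 0.014) = 11.02 Myr.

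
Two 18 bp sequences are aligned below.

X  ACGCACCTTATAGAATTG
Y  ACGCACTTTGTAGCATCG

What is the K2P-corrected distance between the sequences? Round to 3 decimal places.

Of 18 sites, 3 differences are transitions and 1 are transversions, so P = 3/18 ≈ 0.166667 and Q = 1/18 ≈ 0.055556.
Under the Kimura two-parameter model, d = −½ ln(1 − 2P − Q) − ¼ ln(1 − 2Q).
1 − 2P − Q = 0.61111, giving −½ ln(0.61111) = 0.246239.
1 − 2Q = 0.888888, giving −¼ ln(0.888888) = 0.029446.
d = 0.246239 + 0.029446 = 0.275685.

0.276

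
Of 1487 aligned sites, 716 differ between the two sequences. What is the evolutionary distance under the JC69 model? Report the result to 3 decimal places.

p = 716/1487 ≈ 0.481506.
d = −(3/4) ln(1 − 4p/3) = −0.75 ln(1 − 0.642008) = −0.75 ln(0.357992)
  = −0.75 × (-1.027245) = 0.770434 substitutions/site.

0.770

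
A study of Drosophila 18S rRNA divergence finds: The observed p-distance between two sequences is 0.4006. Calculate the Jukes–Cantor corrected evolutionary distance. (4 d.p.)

d = −(3/4) ln(1 − 4p/3) = −0.75 ln(1 − 0.534133) = −0.75 ln(0.465867)
  = −0.75 × (-0.763855) = 0.572891 substitutions/site.

0.5729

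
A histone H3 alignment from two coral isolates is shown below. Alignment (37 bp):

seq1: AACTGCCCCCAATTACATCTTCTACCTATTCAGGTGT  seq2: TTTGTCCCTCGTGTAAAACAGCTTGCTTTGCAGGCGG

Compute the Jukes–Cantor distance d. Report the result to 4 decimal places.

0.8656

The sequences differ at 19 of 37 sites, so p = 19/37 ≈ 0.513514.
d = −(3/4) ln(1 − 4p/3) = −0.75 ln(1 − 0.684685) = −0.75 ln(0.315315)
  = −0.75 × (-1.154183) = 0.865637 substitutions/site.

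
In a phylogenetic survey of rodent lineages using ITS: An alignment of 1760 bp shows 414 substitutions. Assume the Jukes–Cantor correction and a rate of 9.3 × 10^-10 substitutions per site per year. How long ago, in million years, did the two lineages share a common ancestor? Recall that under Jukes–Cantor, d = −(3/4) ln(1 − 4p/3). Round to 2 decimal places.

p = 414/1760 ≈ 0.235227.
d = −(3/4) ln(1 − 4p/3) = −0.75 ln(1 − 0.313636) = −0.75 ln(0.686364)
  = −0.75 × (-0.376347) = 0.282260 substitutions/site.
Under a molecular clock d = 2μt, so t = d/(2μ) = 0.282260 / (2 × 9.3 × 10^-10) = 151.75 million years.

151.75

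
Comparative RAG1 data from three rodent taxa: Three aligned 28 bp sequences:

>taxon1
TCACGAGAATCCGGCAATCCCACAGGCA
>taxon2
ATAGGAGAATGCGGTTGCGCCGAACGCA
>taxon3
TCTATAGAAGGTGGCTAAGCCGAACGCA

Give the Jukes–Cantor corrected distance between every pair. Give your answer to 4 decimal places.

d(taxon1,taxon2) = 0.6355, d(taxon1,taxon3) = 0.6355, d(taxon2,taxon3) = 0.4850

taxon1–taxon2: 12/28 sites differ → p ≈ 0.428571, d = −0.75 ln(1 − 0.571428) = 0.635472 ≈ 0.6355.
taxon1–taxon3: 12/28 sites differ → p ≈ 0.428571, d = −0.75 ln(1 − 0.571428) = 0.635472 ≈ 0.6355.
taxon2–taxon3: 10/28 sites differ → p ≈ 0.357143, d = −0.75 ln(1 − 0.476191) = 0.484971 ≈ 0.4850.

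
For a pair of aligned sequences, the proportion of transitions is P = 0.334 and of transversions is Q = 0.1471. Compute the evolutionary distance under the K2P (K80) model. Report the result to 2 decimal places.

Under the Kimura two-parameter model, d = −½ ln(1 − 2P − Q) − ¼ ln(1 − 2Q).
1 − 2P − Q = 0.1849, giving −½ ln(0.1849) = 0.843970.
1 − 2Q = 0.7058, giving −¼ ln(0.7058) = 0.087106.
d = 0.843970 + 0.087106 = 0.931076.

0.93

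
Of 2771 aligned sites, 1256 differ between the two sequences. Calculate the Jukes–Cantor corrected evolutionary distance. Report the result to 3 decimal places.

0.695

p = 1256/2771 ≈ 0.453266.
d = −(3/4) ln(1 − 4p/3) = −0.75 ln(1 − 0.604355) = −0.75 ln(0.395645)
  = −0.75 × (-0.927238) = 0.695429 substitutions/site.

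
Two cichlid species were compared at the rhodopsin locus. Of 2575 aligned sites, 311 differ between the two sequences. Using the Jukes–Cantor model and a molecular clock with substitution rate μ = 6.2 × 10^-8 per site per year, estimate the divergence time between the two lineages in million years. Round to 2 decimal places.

p = 311/2575 ≈ 0.120777.
d = −(3/4) ln(1 − 4p/3) = −0.75 ln(1 − 0.161036) = −0.75 ln(0.838964)
  = −0.75 × (-0.175587) = 0.131690 substitutions/site.
Under a molecular clock d = 2μt, so t = d/(2μ) = 0.131690 / (2 × 6.2 × 10^-8) = 1.06 million years.

1.06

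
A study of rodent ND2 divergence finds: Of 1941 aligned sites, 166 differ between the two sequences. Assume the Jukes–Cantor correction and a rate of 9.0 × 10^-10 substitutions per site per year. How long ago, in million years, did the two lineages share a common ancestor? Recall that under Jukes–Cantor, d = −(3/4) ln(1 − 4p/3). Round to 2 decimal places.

50.45

p = 166/1941 ≈ 0.085523.
d = −(3/4) ln(1 − 4p/3) = −0.75 ln(1 − 0.114031) = −0.75 ln(0.885969)
  = −0.75 × (-0.121073) = 0.090805 substitutions/site.
Under a molecular clock d = 2μt, so t = d/(2μ) = 0.090805 / (2 × 9.0 × 10^-10) = 50.45 million years.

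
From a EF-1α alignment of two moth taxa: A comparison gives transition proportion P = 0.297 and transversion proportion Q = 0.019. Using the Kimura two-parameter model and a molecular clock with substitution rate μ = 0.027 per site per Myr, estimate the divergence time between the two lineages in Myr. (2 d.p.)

Under the Kimura two-parameter model, d = −½ ln(1 − 2P − Q) − ¼ ln(1 − 2Q).
1 − 2P − Q = 0.387, giving −½ ln(0.387) = 0.474665.
1 − 2Q = 0.962, giving −¼ ln(0.962) = 0.009685.
d = 0.474665 + 0.009685 = 0.484350.
Under a molecular clock d = 2μt, so t = d/(2μ) = 0.484350 / (2 × 0.027) = 8.97 Myr.

8.97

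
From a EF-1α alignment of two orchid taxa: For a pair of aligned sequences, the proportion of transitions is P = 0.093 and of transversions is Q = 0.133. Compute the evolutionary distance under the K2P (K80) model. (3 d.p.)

0.269

Under the Kimura two-parameter model, d = −½ ln(1 − 2P − Q) − ¼ ln(1 − 2Q).
1 − 2P − Q = 0.681, giving −½ ln(0.681) = 0.192096.
1 − 2Q = 0.734, giving −¼ ln(0.734) = 0.077312.
d = 0.192096 + 0.077312 = 0.269408.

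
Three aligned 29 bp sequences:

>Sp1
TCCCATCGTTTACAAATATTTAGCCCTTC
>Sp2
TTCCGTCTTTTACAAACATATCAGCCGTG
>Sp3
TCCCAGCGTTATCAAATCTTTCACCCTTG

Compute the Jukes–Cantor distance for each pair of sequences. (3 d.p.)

Sp1–Sp2: 10/29 sites differ → p ≈ 0.344828, d = −0.75 ln(1 − 0.459771) = 0.461822 ≈ 0.462.
Sp1–Sp3: 7/29 sites differ → p ≈ 0.241379, d = −0.75 ln(1 − 0.321839) = 0.291278 ≈ 0.291.
Sp2–Sp3: 11/29 sites differ → p ≈ 0.37931, d = −0.75 ln(1 − 0.505747) = 0.528531 ≈ 0.529.

d(Sp1,Sp2) = 0.462, d(Sp1,Sp3) = 0.291, d(Sp2,Sp3) = 0.529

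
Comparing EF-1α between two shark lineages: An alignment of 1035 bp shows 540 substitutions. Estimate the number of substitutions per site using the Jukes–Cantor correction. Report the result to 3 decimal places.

0.892

p = 540/1035 ≈ 0.521739.
d = −(3/4) ln(1 − 4p/3) = −0.75 ln(1 − 0.695652) = −0.75 ln(0.304348)
  = −0.75 × (-1.189583) = 0.892187 substitutions/site.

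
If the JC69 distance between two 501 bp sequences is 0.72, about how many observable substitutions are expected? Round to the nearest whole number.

232

Invert JC69: p = (3/4)(1 − e^(−4d/3)) = 0.75 × (1 − e^(-0.96)) = 0.75 × (1 − 0.382893) = 0.462830.
Expected differing sites = pL ≈ 0.462830 × 501 = 231.87783 ≈ 232.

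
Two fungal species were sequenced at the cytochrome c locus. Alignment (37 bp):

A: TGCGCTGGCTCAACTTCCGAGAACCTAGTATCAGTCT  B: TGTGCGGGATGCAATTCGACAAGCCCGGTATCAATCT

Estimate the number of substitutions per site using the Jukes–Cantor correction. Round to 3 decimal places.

0.527

The sequences differ at 14 of 37 sites, so p = 14/37 ≈ 0.378378.
d = −(3/4) ln(1 − 4p/3) = −0.75 ln(1 − 0.504504) = −0.75 ln(0.495496)
  = −0.75 × (-0.702196) = 0.526647 substitutions/site.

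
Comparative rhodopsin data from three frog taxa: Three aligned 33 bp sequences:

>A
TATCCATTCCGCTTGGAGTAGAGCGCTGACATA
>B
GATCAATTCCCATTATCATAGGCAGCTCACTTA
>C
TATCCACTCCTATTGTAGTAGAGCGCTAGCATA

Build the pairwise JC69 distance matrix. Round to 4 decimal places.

d(A,B) = 0.5587, d(A,C) = 0.2082, d(B,C) = 0.5587

A–B: 13/33 sites differ → p ≈ 0.393939, d = −0.75 ln(1 − 0.525252) = 0.558728 ≈ 0.5587.
A–C: 6/33 sites differ → p ≈ 0.181818, d = −0.75 ln(1 − 0.242424) = 0.208224 ≈ 0.2082.
B–C: 13/33 sites differ → p ≈ 0.393939, d = −0.75 ln(1 − 0.525252) = 0.558728 ≈ 0.5587.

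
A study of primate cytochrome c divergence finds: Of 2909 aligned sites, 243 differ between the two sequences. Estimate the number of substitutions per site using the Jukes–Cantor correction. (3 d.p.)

p = 243/2909 ≈ 0.083534.
d = −(3/4) ln(1 − 4p/3) = −0.75 ln(1 − 0.111379) = −0.75 ln(0.888621)
  = −0.75 × (-0.118084) = 0.088563 substitutions/site.

0.089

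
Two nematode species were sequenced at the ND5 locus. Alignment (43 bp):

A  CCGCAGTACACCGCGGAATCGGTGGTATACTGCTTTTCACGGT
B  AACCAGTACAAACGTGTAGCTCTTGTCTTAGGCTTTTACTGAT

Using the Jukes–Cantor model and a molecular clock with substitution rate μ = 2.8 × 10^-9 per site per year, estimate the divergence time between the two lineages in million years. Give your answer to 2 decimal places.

141.05

The sequences differ at 21 of 43 sites, so p = 21/43 ≈ 0.488372.
d = −(3/4) ln(1 − 4p/3) = −0.75 ln(1 − 0.651163) = −0.75 ln(0.348837)
  = −0.75 × (-1.053151) = 0.789863 substitutions/site.
Under a molecular clock d = 2μt, so t = d/(2μ) = 0.789863 / (2 × 2.8 × 10^-9) = 141.05 million years.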